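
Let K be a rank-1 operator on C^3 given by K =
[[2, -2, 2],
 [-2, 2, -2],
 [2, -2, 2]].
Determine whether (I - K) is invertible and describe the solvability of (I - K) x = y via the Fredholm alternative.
(I - K) is invertible (det(I - K) = -5 ≠ 0), so for every y in C^3 the equation (I - K) x = y has a unique solution.

K has rank 1, so it is an outer product K = u v^T: every row of K is a multiple of one row vector. Reading off the entries, u = (1, -1, 1) and v = (2, -2, 2) (row i of K equals u_i·v^T). A rank-one matrix u v^T satisfies K u = u (v·u) and kills the (2)-dimensional subspace v^⊥, so its characteristic polynomial is lambda^2 (lambda - v·u) with v·u = tr K = 6. Hence the eigenvalues of I - K are 1 (multiplicity 2) and 1 - (6) = -5, so det(I - K) = -5. (Direct check: I - K =
[[-1, 2, -2],
 [2, -1, 2],
 [-2, 2, -1]]
has determinant -5.) The finite-dimensional Fredholm alternative says: either (I - K) is invertible, or ker(I - K) ≠ {0} and then range(I - K) = ker((I - K)^*)^⊥, with dim ker(I - K) = dim ker((I - K)^*). Since det(I - K) ≠ 0, 1 is not an eigenvalue of K and ker(I - K) = {0}, so we are in the first case: for every y there is a unique x = (I - K)^(-1) y. Explicitly, by the Sherman–Morrison formula, (I - u v^T)^(-1) = I + u v^T/(1 - v·u), i.e. (I - K)^(-1) = I + K/(-5).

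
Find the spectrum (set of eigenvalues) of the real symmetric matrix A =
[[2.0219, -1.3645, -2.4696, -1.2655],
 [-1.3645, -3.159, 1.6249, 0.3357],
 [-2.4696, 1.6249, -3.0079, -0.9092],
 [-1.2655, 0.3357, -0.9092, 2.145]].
sigma(A) ≈ {-5, -3, 2, 4}

A is real symmetric, so its spectrum consists of real eigenvalues. Expanding the characteristic polynomial of the displayed matrix gives
  det(λ I - A) = p(λ) = λ^4 + (2)λ^3 + (-25)λ^2 + (-26)λ + (120).
Solving p(λ) = 0 yields eigenvalues ≈ -5, -3, 2, 4. (A is shown rounded to 4 decimals, so these recover the underlying integer eigenvalues to within that precision.)
Verification: the trace of A = -2 equals the sum of eigenvalues -2, and det(A) ≈ 120.0005 matches the eigenvalue product 120.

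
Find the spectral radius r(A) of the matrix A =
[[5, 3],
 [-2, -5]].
r(A) = sqrt(76)/2 ≈ 4.3589

The eigenvalues of A are the roots of its characteristic polynomial. With M = A (coefficients from the trace and determinant):
  p(λ) = det(λ I - M) = λ^2 - 19.
For λ^2 - 19 the discriminant is 76. It is nonnegative but not a perfect square, so the roots are real and irrational: λ = ± sqrt(76)/2 ≈ 4.3589, -4.3589.
Thus the eigenvalues (to 4 decimals) are 4.3589 (modulus 4.3589); -4.3589 (modulus 4.3589). The spectral radius is the largest modulus: r(A) = sqrt(76)/2 ≈ 4.3589. (Cross-check: r(A) ≤ ||A||_2 ≈ 7.5249; equality holds whenever A is normal, though it can also hold for some non-normal A.)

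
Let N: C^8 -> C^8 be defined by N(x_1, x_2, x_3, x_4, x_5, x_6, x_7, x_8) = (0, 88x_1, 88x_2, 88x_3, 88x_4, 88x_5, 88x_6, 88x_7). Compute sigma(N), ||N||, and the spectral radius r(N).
sigma(N) = {0}; ||N|| = 88; r(N) = 0. (N is nilpotent with N^8 = 0.)

On C^8, N is a strictly lower-triangular matrix with 88 on the subdiagonal and zeros elsewhere, so its characteristic polynomial is lambda^8 and every eigenvalue is 0: sigma(N) = {0}. For the operator norm, N e_i = 88e_{i+1} for i = 1, ..., 7 and N e_8 = 0, so the singular values of N are 88 (with multiplicity 7) and 0; hence ||N|| = 88. The spectral radius r(N) = max|lambda| = 0. Note ||N|| > r(N) — characteristic of non-normal nilpotent operators. Indeed N^8 = 0.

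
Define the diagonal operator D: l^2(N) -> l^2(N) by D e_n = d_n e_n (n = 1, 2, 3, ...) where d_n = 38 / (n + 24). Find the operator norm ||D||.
||D|| = 38/25 (attained at n = 1)

For D diagonal, ||D|| = sup_n |d_n| = sup_n 38/(n + 24). This is positive and strictly decreasing in n, so the supremum is attained at n = 1: d_1 = 38/(1 + 24) = 38/25. Hence ||D|| = 38/25.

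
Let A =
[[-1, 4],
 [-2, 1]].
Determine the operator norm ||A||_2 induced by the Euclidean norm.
||A||_2 = sqrt((22 + sqrt(288))/2) ≈ 4.4142 (= sqrt(largest eigenvalue of A^T A))

||A||_2 = sigma_max(A) = sqrt(lambda_max(A^T A)). Form the symmetric matrix M = A^T A =
[[5, -6],
 [-6, 17]].
Its characteristic polynomial (trace, determinant of M give the coefficients) is
  p(λ) = det(λ I - M) = λ^2 - 22λ + 49.
For λ^2 - 22λ + 49 the discriminant is 288. It is nonnegative but not a perfect square, so the roots are real and irrational: λ = (22 ± sqrt(288))/2 ≈ 19.4853, 2.5147.
So the eigenvalues of A^T A are ≈ 2.5147, 19.4853 (all ≥ 0, as they must be for A^T A). The largest is λ_max = (22 + sqrt(288))/2 ≈ 19.4853, hence ||A||_2 = sqrt(λ_max) = sqrt((22 + sqrt(288))/2) ≈ 4.4142.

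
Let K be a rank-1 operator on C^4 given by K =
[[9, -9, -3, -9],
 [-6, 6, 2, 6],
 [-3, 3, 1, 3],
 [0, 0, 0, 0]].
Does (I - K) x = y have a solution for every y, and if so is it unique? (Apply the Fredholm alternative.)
(I - K) is invertible (det(I - K) = -15 ≠ 0), so for every y in C^4 the equation (I - K) x = y has a unique solution.

K has rank 1, so it is an outer product K = u v^T: every row of K is a multiple of one row vector. Reading off the entries, u = (3, -2, -1, 0) and v = (3, -3, -1, -3) (row i of K equals u_i·v^T). A rank-one matrix u v^T satisfies K u = u (v·u) and kills the (3)-dimensional subspace v^⊥, so its characteristic polynomial is lambda^3 (lambda - v·u) with v·u = tr K = 16. Hence the eigenvalues of I - K are 1 (multiplicity 3) and 1 - (16) = -15, so det(I - K) = -15. (Direct check: I - K =
[[-8, 9, 3, 9],
 [6, -5, -2, -6],
 [3, -3, 0, -3],
 [0, 0, 0, 1]]
has determinant -15.) The finite-dimensional Fredholm alternative says: either (I - K) is invertible, or ker(I - K) ≠ {0} and then range(I - K) = ker((I - K)^*)^⊥, with dim ker(I - K) = dim ker((I - K)^*). Since det(I - K) ≠ 0, 1 is not an eigenvalue of K and ker(I - K) = {0}, so we are in the first case: for every y there is a unique x = (I - K)^(-1) y. Explicitly, by the Sherman–Morrison formula, (I - u v^T)^(-1) = I + u v^T/(1 - v·u), i.e. (I - K)^(-1) = I + K/(-15).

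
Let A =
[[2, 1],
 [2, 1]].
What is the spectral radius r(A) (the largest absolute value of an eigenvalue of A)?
r(A) = 3

The eigenvalues of A are the roots of its characteristic polynomial. With M = A (coefficients from the trace and determinant):
  p(λ) = det(λ I - M) = λ^2 - 3λ.
For λ^2 - 3λ the discriminant is 9. It is a perfect square (3^2), so the roots are rational: λ = (3 ± 3)/2 = 3, 0.
Thus the eigenvalues (to 4 decimals) are 3 (modulus 3); 0 (modulus 0). The spectral radius is the largest modulus: r(A) = 3. (Cross-check: r(A) ≤ ||A||_2 ≈ 3.1623; equality holds whenever A is normal, though it can also hold for some non-normal A.)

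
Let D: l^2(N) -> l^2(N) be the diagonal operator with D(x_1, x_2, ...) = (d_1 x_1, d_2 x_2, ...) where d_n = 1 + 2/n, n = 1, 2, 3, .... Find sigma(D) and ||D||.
sigma(D) = {1 + 2/n : n ≥ 1} ∪ {1}; ||D|| = 3

A bounded diagonal operator on l^2 with diagonal entries d_n has spectrum equal to the closure of {d_n : n ≥ 1}: every d_n is an eigenvalue (with eigenvector e_n), so {d_n} ⊂ sigma(D); the spectrum is closed, so its closure is too; and for lambda not in the closure, (D - lambda I) has bounded inverse (the diagonal entries 1/(d_n - lambda) are bounded). For our sequence d_n = 1 + 2/n, n = 1, 2, 3, ...:
  - {d_n} = {1 + 2/n : n ≥ 1}; the only limit point is 1
  - closure = {1 + 2/n : n ≥ 1} ∪ {1}
For the norm: a diagonal operator has ||D|| = sup_n |d_n|. Here d_n = 1 + 2/n is positive and decreasing, so sup_n |d_n| = d_1 = 1 + 2 = 3. So ||D|| = 3.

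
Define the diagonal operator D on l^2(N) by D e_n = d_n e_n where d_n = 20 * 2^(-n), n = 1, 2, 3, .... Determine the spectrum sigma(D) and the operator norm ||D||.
sigma(D) = {20 * 2^(-n) : n ≥ 1} ∪ {0}; ||D|| = 10

A bounded diagonal operator on l^2 with diagonal entries d_n has spectrum equal to the closure of {d_n : n ≥ 1}: every d_n is an eigenvalue (with eigenvector e_n), so {d_n} ⊂ sigma(D); the spectrum is closed, so its closure is too; and for lambda not in the closure, (D - lambda I) has bounded inverse (the diagonal entries 1/(d_n - lambda) are bounded). For our sequence d_n = 20 * 2^(-n), n = 1, 2, 3, ...:
  - {d_n} = {20 * 2^(-n) : n ≥ 1}; the only limit point is 0
  - closure = {20 * 2^(-n) : n ≥ 1} ∪ {0}
For the norm: a diagonal operator has ||D|| = sup_n |d_n|. Here d_n = 20 * 2^(-n) is positive and decreasing, so sup_n |d_n| = d_1 = 20/2 = 10. So ||D|| = 10.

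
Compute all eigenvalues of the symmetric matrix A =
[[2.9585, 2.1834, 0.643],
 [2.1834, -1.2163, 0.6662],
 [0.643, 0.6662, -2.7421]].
sigma(A) ≈ {-3, -2, 4}

A is real symmetric, so its spectrum consists of real eigenvalues. Expanding the characteristic polynomial of the displayed matrix gives
  det(λ I - A) = p(λ) = λ^3 + (1)λ^2 + (-14)λ + (-24).
Solving p(λ) = 0 yields eigenvalues ≈ -3, -2, 4. (A is shown rounded to 4 decimals, so these recover the underlying integer eigenvalues to within that precision.)
Verification: the trace of A = -1 equals the sum of eigenvalues -1, and det(A) ≈ 23.9999 matches the eigenvalue product 24.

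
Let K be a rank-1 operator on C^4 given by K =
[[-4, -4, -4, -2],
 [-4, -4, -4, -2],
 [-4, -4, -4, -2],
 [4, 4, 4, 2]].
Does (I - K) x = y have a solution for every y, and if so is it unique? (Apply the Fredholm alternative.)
(I - K) is invertible (det(I - K) = 11 ≠ 0), so for every y in C^4 the equation (I - K) x = y has a unique solution.

K has rank 1, so it is an outer product K = u v^T: every row of K is a multiple of one row vector. Reading off the entries, u = (-2, -2, -2, 2) and v = (2, 2, 2, 1) (row i of K equals u_i·v^T). A rank-one matrix u v^T satisfies K u = u (v·u) and kills the (3)-dimensional subspace v^⊥, so its characteristic polynomial is lambda^3 (lambda - v·u) with v·u = tr K = -10. Hence the eigenvalues of I - K are 1 (multiplicity 3) and 1 - (-10) = 11, so det(I - K) = 11. (Direct check: I - K =
[[5, 4, 4, 2],
 [4, 5, 4, 2],
 [4, 4, 5, 2],
 [-4, -4, -4, -1]]
has determinant 11.) The finite-dimensional Fredholm alternative says: either (I - K) is invertible, or ker(I - K) ≠ {0} and then range(I - K) = ker((I - K)^*)^⊥, with dim ker(I - K) = dim ker((I - K)^*). Since det(I - K) ≠ 0, 1 is not an eigenvalue of K and ker(I - K) = {0}, so we are in the first case: for every y there is a unique x = (I - K)^(-1) y. Explicitly, by the Sherman–Morrison formula, (I - u v^T)^(-1) = I + u v^T/(1 - v·u), i.e. (I - K)^(-1) = I + K/(11).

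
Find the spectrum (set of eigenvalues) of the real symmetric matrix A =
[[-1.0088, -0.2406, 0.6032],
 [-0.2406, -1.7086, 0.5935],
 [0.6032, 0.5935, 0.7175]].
sigma(A) ≈ {-2, -1, 1}

A is real symmetric, so its spectrum consists of real eigenvalues. Expanding the characteristic polynomial of the displayed matrix gives
  det(λ I - A) = p(λ) = λ^3 + (2)λ^2 + (-1)λ + (-2).
Solving p(λ) = 0 yields eigenvalues ≈ -2, -1, 1. (A is shown rounded to 4 decimals, so these recover the underlying integer eigenvalues to within that precision.)
Verification: the trace of A = -2 equals the sum of eigenvalues -2, and det(A) ≈ 1.9999 matches the eigenvalue product 2.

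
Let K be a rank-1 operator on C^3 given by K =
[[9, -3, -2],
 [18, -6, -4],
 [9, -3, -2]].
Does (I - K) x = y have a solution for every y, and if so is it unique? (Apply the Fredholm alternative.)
(I - K) is singular (det(I - K) = 0, i.e. 1 ∈ sigma(K)). (I - K) x = y is solvable iff y ⊥ ker((I - K)^*) = span{(9, -3, -2)}, i.e. iff 9y_1 - 3y_2 - 2y_3 = 0. When solvable, the solutions are x = y + c·(1, 2, 1), c arbitrary (ker(I - K) = span{(1, 2, 1)}, dimension 1).

K has rank 1, so it is an outer product K = u v^T: every row of K is a multiple of one row vector. Reading off the entries, u = (1, 2, 1) and v = (9, -3, -2) (row i of K equals u_i·v^T). A rank-one matrix u v^T satisfies K u = u (v·u) and kills the (2)-dimensional subspace v^⊥, so its characteristic polynomial is lambda^2 (lambda - v·u) with v·u = tr K = 1. Hence the eigenvalues of I - K are 1 (multiplicity 2) and 1 - (1) = 0, so det(I - K) = 0. (Direct check: I - K =
[[-8, 3, 2],
 [-18, 7, 4],
 [-9, 3, 3]]
has determinant 0.) So 1 is an eigenvalue of K and (I - K) is not invertible. The finite-dimensional Fredholm alternative says: either (I - K) is invertible, or ker(I - K) ≠ {0} and then range(I - K) = ker((I - K)^*)^⊥, with dim ker(I - K) = dim ker((I - K)^*). We are in the second case, so we need both kernels. Kernel of I - K: (I - K) u = u - u (v·u) = u - u = 0, so ker(I - K) = span{u} = span{(1, 2, 1)} (it is exactly 1-dimensional because rank(I - K) = 2). Kernel of the adjoint: K is real, so (I - K)^* = I - K^T = I - v u^T, and (I - v u^T) v = v - v (u·v) = 0; hence ker((I - K)^*) = span{v} = span{(9, -3, -2)}. Therefore (I - K) x = y is solvable iff <y, v> = 0, i.e. iff 9y_1 - 3y_2 - 2y_3 = 0. When this holds, K y = u (v·y) = 0, so (I - K) y = y and x = y is a particular solution; the full solution set is the line x = y + c·u = y + c·(1, 2, 1), c ∈ C.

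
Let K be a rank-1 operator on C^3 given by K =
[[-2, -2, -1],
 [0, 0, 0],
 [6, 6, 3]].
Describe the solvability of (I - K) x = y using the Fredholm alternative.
(I - K) is singular (det(I - K) = 0, i.e. 1 ∈ sigma(K)). (I - K) x = y is solvable iff y ⊥ ker((I - K)^*) = span{(-2, -2, -1)}, i.e. iff -2y_1 - 2y_2 - y_3 = 0. When solvable, the solutions are x = y + c·(1, 0, -3), c arbitrary (ker(I - K) = span{(1, 0, -3)}, dimension 1).

K has rank 1, so it is an outer product K = u v^T: every row of K is a multiple of one row vector. Reading off the entries, u = (1, 0, -3) and v = (-2, -2, -1) (row i of K equals u_i·v^T). A rank-one matrix u v^T satisfies K u = u (v·u) and kills the (2)-dimensional subspace v^⊥, so its characteristic polynomial is lambda^2 (lambda - v·u) with v·u = tr K = 1. Hence the eigenvalues of I - K are 1 (multiplicity 2) and 1 - (1) = 0, so det(I - K) = 0. (Direct check: I - K =
[[3, 2, 1],
 [0, 1, 0],
 [-6, -6, -2]]
has determinant 0.) So 1 is an eigenvalue of K and (I - K) is not invertible. The finite-dimensional Fredholm alternative says: either (I - K) is invertible, or ker(I - K) ≠ {0} and then range(I - K) = ker((I - K)^*)^⊥, with dim ker(I - K) = dim ker((I - K)^*). We are in the second case, so we need both kernels. Kernel of I - K: (I - K) u = u - u (v·u) = u - u = 0, so ker(I - K) = span{u} = span{(1, 0, -3)} (it is exactly 1-dimensional because rank(I - K) = 2). Kernel of the adjoint: K is real, so (I - K)^* = I - K^T = I - v u^T, and (I - v u^T) v = v - v (u·v) = 0; hence ker((I - K)^*) = span{v} = span{(-2, -2, -1)}. Therefore (I - K) x = y is solvable iff <y, v> = 0, i.e. iff -2y_1 - 2y_2 - y_3 = 0. When this holds, K y = u (v·y) = 0, so (I - K) y = y and x = y is a particular solution; the full solution set is the line x = y + c·u = y + c·(1, 0, -3), c ∈ C.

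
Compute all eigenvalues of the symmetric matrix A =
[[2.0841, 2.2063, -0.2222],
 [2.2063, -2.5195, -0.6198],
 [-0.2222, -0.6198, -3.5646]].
sigma(A) ≈ {-4, -3, 3}

A is real symmetric, so its spectrum consists of real eigenvalues. Expanding the characteristic polynomial of the displayed matrix gives
  det(λ I - A) = p(λ) = λ^3 + (4)λ^2 + (-9)λ + (-36).
Solving p(λ) = 0 yields eigenvalues ≈ -4, -3, 3. (A is shown rounded to 4 decimals, so these recover the underlying integer eigenvalues to within that precision.)
Verification: the trace of A = -4 equals the sum of eigenvalues -4, and det(A) ≈ 36.0004 matches the eigenvalue product 36.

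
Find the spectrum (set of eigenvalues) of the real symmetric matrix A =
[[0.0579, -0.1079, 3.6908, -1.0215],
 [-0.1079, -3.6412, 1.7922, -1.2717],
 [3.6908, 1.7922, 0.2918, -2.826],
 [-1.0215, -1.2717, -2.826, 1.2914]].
sigma(A) ≈ {-5, -3, 0, 6}

A is real symmetric, so its spectrum consists of real eigenvalues. Expanding the characteristic polynomial of the displayed matrix gives
  det(λ I - A) = p(λ) = λ^4 + (2)λ^3 + (-33)λ^2 + (-90.002)λ + (-0.0064).
Solving p(λ) = 0 yields eigenvalues ≈ -5, -3, 0, 6. (A is shown rounded to 4 decimals, so these recover the underlying integer eigenvalues to within that precision.)
Verification: the trace of A = -2 equals the sum of eigenvalues -2, and det(A) ≈ -0.0064 matches the eigenvalue product 0.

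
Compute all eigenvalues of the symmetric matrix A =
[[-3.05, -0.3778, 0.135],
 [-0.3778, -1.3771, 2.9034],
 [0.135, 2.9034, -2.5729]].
sigma(A) ≈ {-5, -3, 1}

A is real symmetric, so its spectrum consists of real eigenvalues. Expanding the characteristic polynomial of the displayed matrix gives
  det(λ I - A) = p(λ) = λ^3 + (7)λ^2 + (7)λ + (-15).
Solving p(λ) = 0 yields eigenvalues ≈ -5, -3, 1. (A is shown rounded to 4 decimals, so these recover the underlying integer eigenvalues to within that precision.)
Verification: the trace of A = -7 equals the sum of eigenvalues -7, and det(A) ≈ 15.0003 matches the eigenvalue product 15.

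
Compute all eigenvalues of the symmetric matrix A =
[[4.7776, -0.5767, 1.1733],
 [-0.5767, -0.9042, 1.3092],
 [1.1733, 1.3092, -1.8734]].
sigma(A) ≈ {-3, 0, 5}

A is real symmetric, so its spectrum consists of real eigenvalues. Expanding the characteristic polynomial of the displayed matrix gives
  det(λ I - A) = p(λ) = λ^3 + (-2)λ^2 + (-15)λ + (0).
Solving p(λ) = 0 yields eigenvalues ≈ -3, 0, 5. (A is shown rounded to 4 decimals, so these recover the underlying integer eigenvalues to within that precision.)
Verification: the trace of A = 2 equals the sum of eigenvalues 2, and det(A) ≈ 0.0002 matches the eigenvalue product 0.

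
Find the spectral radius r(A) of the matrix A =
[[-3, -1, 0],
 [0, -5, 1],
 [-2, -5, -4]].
r(A) ≈ 5.1573

The eigenvalues of A are the roots of its characteristic polynomial. With M = A (coefficients from the trace, the sum of principal 2x2 minors, and det A):
  p(λ) = det(λ I - M) = λ^3 + 12λ^2 + 52λ + 73.
No integer candidate from the rational root theorem (±divisors of 73) is a root, so the roots are irrational. The cubic discriminant is Δ = -1579 < 0, so there is one real root and a complex-conjugate pair. p(-3) = -2 and p(-2) = 9 have opposite signs, so a root lies in (-3, -2); Newton's method refines it to λ ≈ -2.7446. Dividing out (λ - (-2.7446)) leaves approximately λ^2 + 9.2554λ + 26.5975. For λ^2 + 9.2554λ + 26.5975 the discriminant is -20.728. It is negative, so the remaining roots are the complex-conjugate pair λ ≈ -4.6277 ± 2.2764i. Their product equals the constant term, so |λ|^2 ≈ 26.5975 and |λ| ≈ 5.1573.
Thus the eigenvalues (to 4 decimals) are -2.7446 (modulus 2.7446); -4.6277 ± 2.2764i (modulus 5.1573). The spectral radius is the largest modulus: r(A) ≈ 5.1573. (Cross-check: r(A) ≤ ||A||_2 ≈ 7.8317; equality holds whenever A is normal, though it can also hold for some non-normal A.)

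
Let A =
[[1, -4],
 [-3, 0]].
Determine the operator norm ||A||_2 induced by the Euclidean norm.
||A||_2 = sqrt(18) ≈ 4.2426 (= sqrt(largest eigenvalue of A^T A))

||A||_2 = sigma_max(A) = sqrt(lambda_max(A^T A)). Form the symmetric matrix M = A^T A =
[[10, -4],
 [-4, 16]].
Its characteristic polynomial (trace, determinant of M give the coefficients) is
  p(λ) = det(λ I - M) = λ^2 - 26λ + 144.
For λ^2 - 26λ + 144 the discriminant is 100. It is a perfect square (10^2), so the roots are rational: λ = (26 ± 10)/2 = 18, 8.
So the eigenvalues of A^T A are ≈ 8, 18 (all ≥ 0, as they must be for A^T A). The largest is λ_max = 18, hence ||A||_2 = sqrt(λ_max) = sqrt(18) ≈ 4.2426.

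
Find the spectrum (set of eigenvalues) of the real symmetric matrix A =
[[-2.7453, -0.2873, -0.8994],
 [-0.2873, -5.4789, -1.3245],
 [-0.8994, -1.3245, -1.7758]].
sigma(A) ≈ {-6, -3, -1}

A is real symmetric, so its spectrum consists of real eigenvalues. Expanding the characteristic polynomial of the displayed matrix gives
  det(λ I - A) = p(λ) = λ^3 + (10)λ^2 + (27)λ + (18).
Solving p(λ) = 0 yields eigenvalues ≈ -6, -3, -1. (A is shown rounded to 4 decimals, so these recover the underlying integer eigenvalues to within that precision.)
Verification: the trace of A = -10 equals the sum of eigenvalues -10, and det(A) ≈ -18.0001 matches the eigenvalue product -18.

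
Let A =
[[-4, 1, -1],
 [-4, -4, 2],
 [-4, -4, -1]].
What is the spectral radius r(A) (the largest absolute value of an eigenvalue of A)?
r(A) = 5

The eigenvalues of A are the roots of its characteristic polynomial. With M = A (coefficients from the trace, the sum of principal 2x2 minors, and det A):
  p(λ) = det(λ I - M) = λ^3 + 9λ^2 + 32λ + 60.
By the rational root theorem any rational root is an integer divisor of 60. Testing λ = -5: p(-5) = -125 + 225 - 160 + 60 = 0, so λ = -5 is a root. Dividing out (λ + 5) leaves p(λ) = (λ + 5)(λ^2 + 4λ + 12). For λ^2 + 4λ + 12 the discriminant is -32. It is negative, so the roots are the complex-conjugate pair λ = -2 ± (sqrt(32)/2) i ≈ -2 ± 2.8284i. For a conjugate pair the product of the roots equals the constant term, so |λ|^2 = 12 and |λ| = sqrt(12) ≈ 3.4641.
Thus the eigenvalues (to 4 decimals) are -2 ± 2.8284i (modulus 3.4641); -5 (modulus 5). The spectral radius is the largest modulus: r(A) = 5. (Cross-check: r(A) ≤ ||A||_2 ≈ 8.3447; equality holds whenever A is normal, though it can also hold for some non-normal A.)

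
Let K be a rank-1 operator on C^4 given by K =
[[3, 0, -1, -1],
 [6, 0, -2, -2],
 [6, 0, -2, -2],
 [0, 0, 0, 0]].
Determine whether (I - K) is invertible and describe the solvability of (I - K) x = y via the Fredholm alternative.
(I - K) is singular (det(I - K) = 0, i.e. 1 ∈ sigma(K)). (I - K) x = y is solvable iff y ⊥ ker((I - K)^*) = span{(3, 0, -1, -1)}, i.e. iff 3y_1 - y_3 - y_4 = 0. When solvable, the solutions are x = y + c·(1, 2, 2, 0), c arbitrary (ker(I - K) = span{(1, 2, 2, 0)}, dimension 1).

K has rank 1, so it is an outer product K = u v^T: every row of K is a multiple of one row vector. Reading off the entries, u = (1, 2, 2, 0) and v = (3, 0, -1, -1) (row i of K equals u_i·v^T). A rank-one matrix u v^T satisfies K u = u (v·u) and kills the (3)-dimensional subspace v^⊥, so its characteristic polynomial is lambda^3 (lambda - v·u) with v·u = tr K = 1. Hence the eigenvalues of I - K are 1 (multiplicity 3) and 1 - (1) = 0, so det(I - K) = 0. (Direct check: I - K =
[[-2, 0, 1, 1],
 [-6, 1, 2, 2],
 [-6, 0, 3, 2],
 [0, 0, 0, 1]]
has determinant 0.) So 1 is an eigenvalue of K and (I - K) is not invertible. The finite-dimensional Fredholm alternative says: either (I - K) is invertible, or ker(I - K) ≠ {0} and then range(I - K) = ker((I - K)^*)^⊥, with dim ker(I - K) = dim ker((I - K)^*). We are in the second case, so we need both kernels. Kernel of I - K: (I - K) u = u - u (v·u) = u - u = 0, so ker(I - K) = span{u} = span{(1, 2, 2, 0)} (it is exactly 1-dimensional because rank(I - K) = 3). Kernel of the adjoint: K is real, so (I - K)^* = I - K^T = I - v u^T, and (I - v u^T) v = v - v (u·v) = 0; hence ker((I - K)^*) = span{v} = span{(3, 0, -1, -1)}. Therefore (I - K) x = y is solvable iff <y, v> = 0, i.e. iff 3y_1 - y_3 - y_4 = 0. When this holds, K y = u (v·y) = 0, so (I - K) y = y and x = y is a particular solution; the full solution set is the line x = y + c·u = y + c·(1, 2, 2, 0), c ∈ C.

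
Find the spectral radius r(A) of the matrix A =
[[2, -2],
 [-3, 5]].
r(A) = (7 + sqrt(33))/2 ≈ 6.3723

The eigenvalues of A are the roots of its characteristic polynomial. With M = A (coefficients from the trace and determinant):
  p(λ) = det(λ I - M) = λ^2 - 7λ + 4.
For λ^2 - 7λ + 4 the discriminant is 33. It is nonnegative but not a perfect square, so the roots are real and irrational: λ = (7 ± sqrt(33))/2 ≈ 6.3723, 0.6277.
Thus the eigenvalues (to 4 decimals) are 6.3723 (modulus 6.3723); 0.6277 (modulus 0.6277). The spectral radius is the largest modulus: r(A) = (7 + sqrt(33))/2 ≈ 6.3723. (Cross-check: r(A) ≤ ||A||_2 ≈ 6.451; equality holds whenever A is normal, though it can also hold for some non-normal A.)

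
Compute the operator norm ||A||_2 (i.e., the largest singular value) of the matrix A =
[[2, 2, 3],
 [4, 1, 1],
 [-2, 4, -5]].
||A||_2 ≈ 7.3253 (= sqrt(largest eigenvalue of A^T A))

||A||_2 = sigma_max(A) = sqrt(lambda_max(A^T A)). Form the symmetric matrix M = A^T A =
[[24, 0, 20],
 [0, 21, -13],
 [20, -13, 35]].
Its characteristic polynomial (trace, sum of principal 2x2 minors, determinant of M give the coefficients) is
  p(λ) = det(λ I - M) = λ^3 - 80λ^2 + 1510λ - 5184.
No integer candidate from the rational root theorem (±divisors of 5184) is a root, so the roots are irrational. The cubic discriminant is Δ = 750499488 > 0, so there are three distinct real roots. p(4) = -360 and p(5) = 491 have opposite signs, so a root lies in (4, 5); Newton's method refines it to λ ≈ 4.4042. p(21) = 507 and p(22) = -36 have opposite signs, so a root lies in (21, 22); Newton's method refines it to λ ≈ 21.9354. p(53) = -997 and p(54) = 540 have opposite signs, so a root lies in (53, 54); Newton's method refines it to λ ≈ 53.6604. Check (Vieta): the three roots sum to 80, matching tr M = 80.
So the eigenvalues of A^T A are ≈ 4.4042, 21.9354, 53.6604 (all ≥ 0, as they must be for A^T A). The largest is λ_max ≈ 53.6604, hence ||A||_2 = sqrt(λ_max) ≈ 7.3253.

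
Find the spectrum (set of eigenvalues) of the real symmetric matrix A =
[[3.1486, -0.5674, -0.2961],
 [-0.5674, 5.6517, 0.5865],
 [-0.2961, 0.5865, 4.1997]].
sigma(A) ≈ {3, 4, 6}

A is real symmetric, so its spectrum consists of real eigenvalues. Expanding the characteristic polynomial of the displayed matrix gives
  det(λ I - A) = p(λ) = λ^3 + (-13)λ^2 + (54)λ + (-72).
Solving p(λ) = 0 yields eigenvalues ≈ 3, 4, 6. (A is shown rounded to 4 decimals, so these recover the underlying integer eigenvalues to within that precision.)
Verification: the trace of A = 13 equals the sum of eigenvalues 13, and det(A) ≈ 71.9999 matches the eigenvalue product 72.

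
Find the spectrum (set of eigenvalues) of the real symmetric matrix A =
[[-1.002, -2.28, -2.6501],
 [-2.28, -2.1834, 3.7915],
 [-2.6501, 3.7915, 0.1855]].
sigma(A) ≈ {-5, -3, 5}

A is real symmetric, so its spectrum consists of real eigenvalues. Expanding the characteristic polynomial of the displayed matrix gives
  det(λ I - A) = p(λ) = λ^3 + (3)λ^2 + (-25)λ + (-74.998).
Solving p(λ) = 0 yields eigenvalues ≈ -5, -3, 5. (A is shown rounded to 4 decimals, so these recover the underlying integer eigenvalues to within that precision.)
Verification: the trace of A = -3 equals the sum of eigenvalues -3, and det(A) ≈ 74.9980 matches the eigenvalue product 75.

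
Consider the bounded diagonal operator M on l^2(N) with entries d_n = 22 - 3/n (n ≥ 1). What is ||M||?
||M|| = 22

For a diagonal operator on l^2 with entries d_n, ||M|| = sup_n |d_n|. Here d_1 = 19, d_2 = 41/2, ..., and d_n = 22 - 3/n increases monotonically toward 22. All terms lie in [19, 22), so |d_n| = d_n and the supremum is the limit 22, which is not attained by any individual d_n. Hence ||M|| = 22.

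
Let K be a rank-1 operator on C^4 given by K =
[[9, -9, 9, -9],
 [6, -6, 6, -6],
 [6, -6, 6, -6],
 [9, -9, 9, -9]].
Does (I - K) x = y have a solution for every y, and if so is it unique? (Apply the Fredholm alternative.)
(I - K) is invertible (det(I - K) = 1 ≠ 0), so for every y in C^4 the equation (I - K) x = y has a unique solution.

K has rank 1, so it is an outer product K = u v^T: every row of K is a multiple of one row vector. Reading off the entries, u = (-3, -2, -2, -3) and v = (-3, 3, -3, 3) (row i of K equals u_i·v^T). A rank-one matrix u v^T satisfies K u = u (v·u) and kills the (3)-dimensional subspace v^⊥, so its characteristic polynomial is lambda^3 (lambda - v·u) with v·u = tr K = 0. Hence the eigenvalues of I - K are 1 (multiplicity 3) and 1 - (0) = 1, so det(I - K) = 1. (Direct check: I - K =
[[-8, 9, -9, 9],
 [-6, 7, -6, 6],
 [-6, 6, -5, 6],
 [-9, 9, -9, 10]]
has determinant 1.) The finite-dimensional Fredholm alternative says: either (I - K) is invertible, or ker(I - K) ≠ {0} and then range(I - K) = ker((I - K)^*)^⊥, with dim ker(I - K) = dim ker((I - K)^*). Since det(I - K) ≠ 0, 1 is not an eigenvalue of K and ker(I - K) = {0}, so we are in the first case: for every y there is a unique x = (I - K)^(-1) y. Explicitly, by the Sherman–Morrison formula, (I - u v^T)^(-1) = I + u v^T/(1 - v·u), i.e. (I - K)^(-1) = I + K.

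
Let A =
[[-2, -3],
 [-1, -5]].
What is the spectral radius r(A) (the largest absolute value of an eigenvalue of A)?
r(A) = (7 + sqrt(21))/2 ≈ 5.7913

The eigenvalues of A are the roots of its characteristic polynomial. With M = A (coefficients from the trace and determinant):
  p(λ) = det(λ I - M) = λ^2 + 7λ + 7.
For λ^2 + 7λ + 7 the discriminant is 21. It is nonnegative but not a perfect square, so the roots are real and irrational: λ = (-7 ± sqrt(21))/2 ≈ -1.2087, -5.7913.
Thus the eigenvalues (to 4 decimals) are -1.2087 (modulus 1.2087); -5.7913 (modulus 5.7913). The spectral radius is the largest modulus: r(A) = (7 + sqrt(21))/2 ≈ 5.7913. (Cross-check: r(A) ≤ ||A||_2 ≈ 6.1401; equality holds whenever A is normal, though it can also hold for some non-normal A.)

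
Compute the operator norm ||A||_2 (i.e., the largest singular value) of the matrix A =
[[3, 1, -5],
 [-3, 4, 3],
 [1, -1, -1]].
||A||_2 ≈ 7.5609 (= sqrt(largest eigenvalue of A^T A))

||A||_2 = sigma_max(A) = sqrt(lambda_max(A^T A)). Form the symmetric matrix M = A^T A =
[[19, -10, -25],
 [-10, 18, 8],
 [-25, 8, 35]].
Its characteristic polynomial (trace, sum of principal 2x2 minors, determinant of M give the coefficients) is
  p(λ) = det(λ I - M) = λ^3 - 72λ^2 + 848λ - 4.
No integer candidate from the rational root theorem (±divisors of 4) is a root, so the roots are irrational. The cubic discriminant is Δ = 1287058000 > 0, so there are three distinct real roots. p(0) = -4 and p(1) = 773 have opposite signs, so a root lies in (0, 1); Newton's method refines it to λ ≈ 0.0047. p(14) = 500 and p(15) = -109 have opposite signs, so a root lies in (14, 15); Newton's method refines it to λ ≈ 14.8276. p(57) = -403 and p(58) = 2084 have opposite signs, so a root lies in (57, 58); Newton's method refines it to λ ≈ 57.1677. Check (Vieta): the three roots sum to 72, matching tr M = 72.
So the eigenvalues of A^T A are ≈ 0.0047, 14.8276, 57.1677 (all ≥ 0, as they must be for A^T A). The largest is λ_max ≈ 57.1677, hence ||A||_2 = sqrt(λ_max) ≈ 7.5609.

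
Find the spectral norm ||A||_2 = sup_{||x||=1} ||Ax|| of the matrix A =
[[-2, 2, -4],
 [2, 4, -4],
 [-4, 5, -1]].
||A||_2 ≈ 8.5567 (= sqrt(largest eigenvalue of A^T A))

||A||_2 = sigma_max(A) = sqrt(lambda_max(A^T A)). Form the symmetric matrix M = A^T A =
[[24, -16, 4],
 [-16, 45, -29],
 [4, -29, 33]].
Its characteristic polynomial (trace, sum of principal 2x2 minors, determinant of M give the coefficients) is
  p(λ) = det(λ I - M) = λ^3 - 102λ^2 + 2244λ - 10000.
No integer candidate from the rational root theorem (±divisors of 10000) is a root, so the roots are irrational. The cubic discriminant is Δ = 3242265408 > 0, so there are three distinct real roots. p(5) = -1205 and p(6) = 8 have opposite signs, so a root lies in (5, 6); Newton's method refines it to λ ≈ 5.9929. p(22) = 648 and p(23) = -179 have opposite signs, so a root lies in (22, 23); Newton's method refines it to λ ≈ 22.7904. p(73) = -729 and p(74) = 2728 have opposite signs, so a root lies in (73, 74); Newton's method refines it to λ ≈ 73.2167. Check (Vieta): the three roots sum to 102, matching tr M = 102.
So the eigenvalues of A^T A are ≈ 5.9929, 22.7904, 73.2167 (all ≥ 0, as they must be for A^T A). The largest is λ_max ≈ 73.2167, hence ||A||_2 = sqrt(λ_max) ≈ 8.5567.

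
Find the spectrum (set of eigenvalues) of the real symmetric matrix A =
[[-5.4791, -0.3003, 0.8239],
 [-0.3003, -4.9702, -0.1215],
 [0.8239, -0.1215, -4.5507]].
sigma(A) ≈ {-6, -5, -4}

A is real symmetric, so its spectrum consists of real eigenvalues. Expanding the characteristic polynomial of the displayed matrix gives
  det(λ I - A) = p(λ) = λ^3 + (15)λ^2 + (74)λ + (120).
Solving p(λ) = 0 yields eigenvalues ≈ -6, -5, -4. (A is shown rounded to 4 decimals, so these recover the underlying integer eigenvalues to within that precision.)
Verification: the trace of A = -15 equals the sum of eigenvalues -15, and det(A) ≈ -120.0005 matches the eigenvalue product -120.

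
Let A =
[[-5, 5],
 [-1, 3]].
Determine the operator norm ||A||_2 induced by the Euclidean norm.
||A||_2 = sqrt((60 + sqrt(3200))/2) ≈ 7.6344 (= sqrt(largest eigenvalue of A^T A))

||A||_2 = sigma_max(A) = sqrt(lambda_max(A^T A)). Form the symmetric matrix M = A^T A =
[[26, -28],
 [-28, 34]].
Its characteristic polynomial (trace, determinant of M give the coefficients) is
  p(λ) = det(λ I - M) = λ^2 - 60λ + 100.
For λ^2 - 60λ + 100 the discriminant is 3200. It is nonnegative but not a perfect square, so the roots are real and irrational: λ = (60 ± sqrt(3200))/2 ≈ 58.2843, 1.7157.
So the eigenvalues of A^T A are ≈ 1.7157, 58.2843 (all ≥ 0, as they must be for A^T A). The largest is λ_max = (60 + sqrt(3200))/2 ≈ 58.2843, hence ||A||_2 = sqrt(λ_max) = sqrt((60 + sqrt(3200))/2) ≈ 7.6344.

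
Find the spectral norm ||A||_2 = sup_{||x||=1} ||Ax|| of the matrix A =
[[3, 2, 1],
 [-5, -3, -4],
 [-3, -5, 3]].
||A||_2 ≈ 8.8532 (= sqrt(largest eigenvalue of A^T A))

||A||_2 = sigma_max(A) = sqrt(lambda_max(A^T A)). Form the symmetric matrix M = A^T A =
[[43, 36, 14],
 [36, 38, -1],
 [14, -1, 26]].
Its characteristic polynomial (trace, sum of principal 2x2 minors, determinant of M give the coefficients) is
  p(λ) = det(λ I - M) = λ^3 - 107λ^2 + 2247λ - 289.
No integer candidate from the rational root theorem (±divisors of 289) is a root, so the roots are irrational. The cubic discriminant is Δ = 12257918032 > 0, so there are three distinct real roots. p(0) = -289 and p(1) = 1852 have opposite signs, so a root lies in (0, 1); Newton's method refines it to λ ≈ 0.1294. p(28) = 691 and p(29) = -724 have opposite signs, so a root lies in (28, 29); Newton's method refines it to λ ≈ 28.4921. p(78) = -1459 and p(79) = 2476 have opposite signs, so a root lies in (78, 79); Newton's method refines it to λ ≈ 78.3784. Check (Vieta): the three roots sum to 107, matching tr M = 107.
So the eigenvalues of A^T A are ≈ 0.1294, 28.4921, 78.3784 (all ≥ 0, as they must be for A^T A). The largest is λ_max ≈ 78.3784, hence ||A||_2 = sqrt(λ_max) ≈ 8.8532.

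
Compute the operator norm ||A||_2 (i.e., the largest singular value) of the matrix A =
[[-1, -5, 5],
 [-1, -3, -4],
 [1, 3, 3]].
||A||_2 ≈ 7.2118 (= sqrt(largest eigenvalue of A^T A))

||A||_2 = sigma_max(A) = sqrt(lambda_max(A^T A)). Form the symmetric matrix M = A^T A =
[[3, 11, 2],
 [11, 43, -4],
 [2, -4, 50]].
Its characteristic polynomial (trace, sum of principal 2x2 minors, determinant of M give the coefficients) is
  p(λ) = det(λ I - M) = λ^3 - 96λ^2 + 2288λ - 4.
No integer candidate from the rational root theorem (±divisors of 4) is a root, so the roots are irrational. The cubic discriminant is Δ = 336694864 > 0, so there are three distinct real roots. p(0) = -4 and p(1) = 2189 have opposite signs, so a root lies in (0, 1); Newton's method refines it to λ ≈ 0.0017. p(43) = 383 and p(44) = -4 have opposite signs, so a root lies in (43, 44); Newton's method refines it to λ ≈ 43.9886. p(52) = -4 and p(53) = 473 have opposite signs, so a root lies in (52, 53); Newton's method refines it to λ ≈ 52.0096. Check (Vieta): the three roots sum to 96, matching tr M = 96.
So the eigenvalues of A^T A are ≈ 0.0017, 43.9886, 52.0096 (all ≥ 0, as they must be for A^T A). The largest is λ_max ≈ 52.0096, hence ||A||_2 = sqrt(λ_max) ≈ 7.2118.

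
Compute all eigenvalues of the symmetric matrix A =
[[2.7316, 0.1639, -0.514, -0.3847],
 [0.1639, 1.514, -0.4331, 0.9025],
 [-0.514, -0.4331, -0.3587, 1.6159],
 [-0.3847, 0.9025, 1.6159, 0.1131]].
sigma(A) ≈ {-2, 1, 2, 3}

A is real symmetric, so its spectrum consists of real eigenvalues. Expanding the characteristic polynomial of the displayed matrix gives
  det(λ I - A) = p(λ) = λ^4 + (-4)λ^3 + (-1)λ^2 + (16)λ + (-12).
Solving p(λ) = 0 yields eigenvalues ≈ -2, 1, 2, 3. (A is shown rounded to 4 decimals, so these recover the underlying integer eigenvalues to within that precision.)
Verification: the trace of A = 4 equals the sum of eigenvalues 4, and det(A) ≈ -11.9990 matches the eigenvalue product -12.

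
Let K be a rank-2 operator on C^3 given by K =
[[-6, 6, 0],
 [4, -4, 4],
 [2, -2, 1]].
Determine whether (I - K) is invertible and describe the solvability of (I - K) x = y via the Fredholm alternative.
(I - K) is invertible (det(I - K) = 8 ≠ 0), so for every y in C^3 the equation (I - K) x = y has a unique solution.

K has rank 2 and factors as K = U V^T = u1 v1^T + u2 v2^T with u1 = (3, -2, -1), v1 = (-2, 2, -1), u2 = (3, 2, 0), v2 = (0, 0, 1) (multiplying out reproduces the displayed K). The nonzero eigenvalues of U V^T coincide with those of the 2 x 2 matrix G = V^T U = [[v1·u1, v1·u2], [v2·u1, v2·u2]] = [[-9, -2], [-1, 0]], and by the Sylvester determinant identity det(I_3 - U V^T) = det(I_2 - V^T U) = det([[10, 2], [1, 1]]) = (10)(1) - (2)(1) = 8. (Direct check: I - K =
[[7, -6, 0],
 [-4, 5, -4],
 [-2, 2, 0]]
has determinant 8.) The finite-dimensional Fredholm alternative says: either (I - K) is invertible, or ker(I - K) ≠ {0} and then range(I - K) = ker((I - K)^*)^⊥, with dim ker(I - K) = dim ker((I - K)^*). Since det(I - K) ≠ 0, 1 is not an eigenvalue of K and ker(I - K) = {0}, so we are in the first case: for every y there is a unique x = (I - K)^(-1) y. (Explicitly, by the Woodbury identity, (I - U V^T)^(-1) = I + U (I_2 - G)^(-1) V^T.)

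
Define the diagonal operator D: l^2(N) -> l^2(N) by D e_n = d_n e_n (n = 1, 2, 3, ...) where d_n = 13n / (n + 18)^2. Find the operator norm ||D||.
||D|| = 13/72 (attained at n = 18)

For D diagonal, ||D|| = sup_n |d_n|. Treat f(x) = 13x / (x + 18)^2 for real x > 0. By the quotient rule, f'(x) = 13(18 - x)/(x + 18)^3, which is positive for x < 18 and negative for x > 18. So f has a unique maximum at x = 18, and since 18 is a positive integer, the supremum over n ≥ 1 is attained at n = 18: d_18 = 13·18/(18 + 18)^2 = 13·18/1296 = 13/72. Hence ||D|| = 13/72.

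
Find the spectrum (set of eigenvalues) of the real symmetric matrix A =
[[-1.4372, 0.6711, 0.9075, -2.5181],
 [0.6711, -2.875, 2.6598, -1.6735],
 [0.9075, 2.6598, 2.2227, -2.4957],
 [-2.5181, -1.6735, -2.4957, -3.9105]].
sigma(A) ≈ {-6, -4, -1, 5}

A is real symmetric, so its spectrum consists of real eigenvalues. Expanding the characteristic polynomial of the displayed matrix gives
  det(λ I - A) = p(λ) = λ^4 + (6)λ^3 + (-21)λ^2 + (-146.0026)λ + (-120.006).
Solving p(λ) = 0 yields eigenvalues ≈ -6, -4, -1, 5. (A is shown rounded to 4 decimals, so these recover the underlying integer eigenvalues to within that precision.)
Verification: the trace of A = -6 equals the sum of eigenvalues -6, and det(A) ≈ -120.0060 matches the eigenvalue product -120.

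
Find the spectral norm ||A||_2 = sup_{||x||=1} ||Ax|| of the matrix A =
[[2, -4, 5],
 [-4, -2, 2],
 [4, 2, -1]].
||A||_2 ≈ 7.456 (= sqrt(largest eigenvalue of A^T A))

||A||_2 = sigma_max(A) = sqrt(lambda_max(A^T A)). Form the symmetric matrix M = A^T A =
[[36, 8, -2],
 [8, 24, -26],
 [-2, -26, 30]].
Its characteristic polynomial (trace, sum of principal 2x2 minors, determinant of M give the coefficients) is
  p(λ) = det(λ I - M) = λ^3 - 90λ^2 + 1920λ - 400.
No integer candidate from the rational root theorem (±divisors of 400) is a root, so the roots are irrational. The cubic discriminant is Δ = 1621728000 > 0, so there are three distinct real roots. p(0) = -400 and p(1) = 1431 have opposite signs, so a root lies in (0, 1); Newton's method refines it to λ ≈ 0.2104. p(34) = 144 and p(35) = -575 have opposite signs, so a root lies in (34, 35); Newton's method refines it to λ ≈ 34.1974. p(55) = -675 and p(56) = 496 have opposite signs, so a root lies in (55, 56); Newton's method refines it to λ ≈ 55.5922. Check (Vieta): the three roots sum to 90, matching tr M = 90.
So the eigenvalues of A^T A are ≈ 0.2104, 34.1974, 55.5922 (all ≥ 0, as they must be for A^T A). The largest is λ_max ≈ 55.5922, hence ||A||_2 = sqrt(λ_max) ≈ 7.456.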